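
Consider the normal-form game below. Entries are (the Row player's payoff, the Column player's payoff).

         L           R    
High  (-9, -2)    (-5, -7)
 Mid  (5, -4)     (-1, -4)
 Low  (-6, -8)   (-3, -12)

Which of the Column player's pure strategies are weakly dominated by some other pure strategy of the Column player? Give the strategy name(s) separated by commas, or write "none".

L: no other strategy beats it everywhere (R at High (-2>-7)).
L weakly dominates R — High: -2>-7, Mid: -4=-4, Low: -8>-12.

R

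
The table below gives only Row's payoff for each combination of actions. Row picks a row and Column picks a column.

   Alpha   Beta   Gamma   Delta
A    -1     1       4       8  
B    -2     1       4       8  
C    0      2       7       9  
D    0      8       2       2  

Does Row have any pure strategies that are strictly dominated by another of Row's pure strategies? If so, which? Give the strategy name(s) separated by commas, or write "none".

A, B

C strictly dominates A — Alpha: 0>-1, Beta: 2>1, Gamma: 7>4, Delta: 9>8.
B is strictly dominated by C (Alpha: 0>-2, Beta: 2>1, Gamma: 7>4, Delta: 9>8).
C is not dominated — it holds its own against A at Alpha (0>-1); B at Alpha (0>-2); D at Alpha (0=0).
Nothing dominates D: A at Alpha (0>-1); B at Alpha (0>-2); C at Alpha (0=0).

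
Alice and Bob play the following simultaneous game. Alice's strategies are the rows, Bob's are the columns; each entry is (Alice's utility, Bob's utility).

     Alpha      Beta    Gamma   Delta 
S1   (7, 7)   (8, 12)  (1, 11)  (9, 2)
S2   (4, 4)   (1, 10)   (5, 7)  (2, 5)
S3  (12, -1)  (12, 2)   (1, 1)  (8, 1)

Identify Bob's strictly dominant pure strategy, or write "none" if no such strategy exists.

Beta

Beta vs Alpha: S1: 12>7, S2: 10>4, S3: 2>-1.
Beta vs Gamma: S1: 12>11, S2: 10>7, S3: 2>1.
Beta vs Delta: S1: 12>2, S2: 10>5, S3: 2>1.
Beta strictly beats every other strategy against every opponent action, so it is strictly dominant.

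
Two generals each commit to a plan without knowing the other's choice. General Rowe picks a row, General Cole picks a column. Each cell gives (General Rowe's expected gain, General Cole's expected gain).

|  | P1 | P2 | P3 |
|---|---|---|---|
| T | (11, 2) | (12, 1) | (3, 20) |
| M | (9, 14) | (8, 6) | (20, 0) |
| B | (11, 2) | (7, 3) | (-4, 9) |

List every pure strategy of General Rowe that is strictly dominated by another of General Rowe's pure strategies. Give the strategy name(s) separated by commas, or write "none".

none

T is not dominated — it holds its own against M at P1 (11>9); B at P1 (11=11).
M: no other strategy beats it everywhere (T at P3 (20>3); B at P2 (8>7)).
B is not dominated — it holds its own against T at P1 (11=11); M at P1 (11>9).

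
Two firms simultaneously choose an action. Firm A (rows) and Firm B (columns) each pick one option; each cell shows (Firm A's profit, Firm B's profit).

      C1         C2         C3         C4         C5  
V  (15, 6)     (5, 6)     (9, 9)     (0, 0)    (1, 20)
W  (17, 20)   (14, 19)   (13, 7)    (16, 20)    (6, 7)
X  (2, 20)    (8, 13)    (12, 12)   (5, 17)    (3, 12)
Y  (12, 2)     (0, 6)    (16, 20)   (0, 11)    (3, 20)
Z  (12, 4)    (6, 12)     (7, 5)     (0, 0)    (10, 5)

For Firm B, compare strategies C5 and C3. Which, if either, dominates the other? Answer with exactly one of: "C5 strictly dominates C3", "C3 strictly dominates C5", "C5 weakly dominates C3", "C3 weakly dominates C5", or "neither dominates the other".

C5's payoffs vs C3's, by Firm A's action — V: 20>9, W: 7=7, X: 12=12, Y: 20=20, Z: 5=5.
C5 is at least as good everywhere and strictly better somewhere (tied only at W, X, Y, Z), so C5 weakly but not strictly dominates C3.

C5 weakly dominates C3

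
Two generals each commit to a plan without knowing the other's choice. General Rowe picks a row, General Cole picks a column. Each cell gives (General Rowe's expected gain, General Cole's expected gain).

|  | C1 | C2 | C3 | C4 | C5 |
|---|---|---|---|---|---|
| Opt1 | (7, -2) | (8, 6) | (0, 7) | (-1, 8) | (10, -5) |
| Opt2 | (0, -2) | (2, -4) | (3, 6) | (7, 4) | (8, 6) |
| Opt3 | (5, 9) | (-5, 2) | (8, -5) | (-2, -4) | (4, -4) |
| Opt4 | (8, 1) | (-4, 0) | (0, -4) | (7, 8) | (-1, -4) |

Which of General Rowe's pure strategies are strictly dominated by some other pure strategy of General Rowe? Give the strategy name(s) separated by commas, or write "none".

none

Opt1 is not dominated — it holds its own against Opt2 at C1 (7>0); Opt3 at C1 (7>5); Opt4 at C2 (8>-4).
Nothing dominates Opt2: Opt1 at C3 (3>0); Opt3 at C2 (2>-5); Opt4 at C2 (2>-4).
Opt3 is not dominated — it holds its own against Opt1 at C3 (8>0); Opt2 at C1 (5>0); Opt4 at C3 (8>0).
Opt4: no other strategy beats it everywhere (Opt1 at C1 (8>7); Opt2 at C1 (8>0); Opt3 at C1 (8>5)).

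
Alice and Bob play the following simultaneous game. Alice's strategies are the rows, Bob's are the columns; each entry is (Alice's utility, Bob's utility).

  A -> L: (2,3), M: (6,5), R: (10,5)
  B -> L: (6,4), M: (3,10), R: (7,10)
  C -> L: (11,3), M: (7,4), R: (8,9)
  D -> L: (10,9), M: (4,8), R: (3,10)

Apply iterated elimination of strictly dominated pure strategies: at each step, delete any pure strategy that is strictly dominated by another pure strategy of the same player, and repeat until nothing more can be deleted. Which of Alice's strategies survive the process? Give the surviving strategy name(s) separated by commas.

A, C

For Alice, C strictly dominates B on the remaining columns (L: 11>6, M: 7>3, R: 8>7); eliminate B.
Row D is eliminated: C beats it against every remaining column (L: 11>10, M: 7>4, R: 8>3).
Column L is eliminated: M beats it against every remaining row (A: 5>3, C: 4>3).
Among the remaining strategies, none is strictly dominated by another pure strategy of the same player, so the elimination stops.
Surviving strategies — Alice: {A, C}; Bob: {M, R}.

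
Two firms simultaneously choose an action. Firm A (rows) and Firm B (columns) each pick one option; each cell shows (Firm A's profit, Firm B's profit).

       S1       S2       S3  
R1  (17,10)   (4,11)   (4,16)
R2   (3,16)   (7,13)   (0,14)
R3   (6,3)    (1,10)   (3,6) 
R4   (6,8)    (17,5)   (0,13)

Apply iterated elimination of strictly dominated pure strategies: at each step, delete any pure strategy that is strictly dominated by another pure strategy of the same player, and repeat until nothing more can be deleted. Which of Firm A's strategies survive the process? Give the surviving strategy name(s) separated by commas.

R1

Firm A's strategy R3 is strictly dominated by R1 (S1: 17>6, S2: 4>1, S3: 4>3) and is removed.
Firm B's strategy S2 is strictly dominated by S3 (R1: 16>11, R2: 14>13, R4: 13>5) and is removed.
For Firm A, R1 strictly dominates R2 on the remaining columns (S1: 17>3, S3: 4>0); eliminate R2.
Firm A's strategy R4 is strictly dominated by R1 (S1: 17>6, S3: 4>0) and is removed.
For Firm B, S3 strictly dominates S1 on the remaining rows (R1: 16>10); eliminate S1.
Among the remaining strategies, none is strictly dominated by another pure strategy of the same player, so the elimination stops.
Surviving strategies — Firm A: {R1}; Firm B: {S3}.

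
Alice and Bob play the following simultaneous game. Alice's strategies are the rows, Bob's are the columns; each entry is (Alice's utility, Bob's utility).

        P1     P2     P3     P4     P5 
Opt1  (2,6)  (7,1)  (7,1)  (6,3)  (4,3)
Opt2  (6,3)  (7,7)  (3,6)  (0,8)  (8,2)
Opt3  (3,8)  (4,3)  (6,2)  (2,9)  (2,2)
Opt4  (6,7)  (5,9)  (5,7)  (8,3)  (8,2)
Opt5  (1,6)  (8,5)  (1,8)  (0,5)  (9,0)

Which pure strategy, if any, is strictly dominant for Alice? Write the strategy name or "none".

none

Opt1 fails to dominate Opt2 at P1 (2<6).
Opt2 fails to dominate Opt1 at P2 (7=7).
Opt3 fails to dominate Opt1 at P2 (4<7).
Opt4 fails to dominate Opt1 at P2 (5<7).
Opt5 fails to dominate Opt1 at P1 (1<2).
No single strategy dominates all the others.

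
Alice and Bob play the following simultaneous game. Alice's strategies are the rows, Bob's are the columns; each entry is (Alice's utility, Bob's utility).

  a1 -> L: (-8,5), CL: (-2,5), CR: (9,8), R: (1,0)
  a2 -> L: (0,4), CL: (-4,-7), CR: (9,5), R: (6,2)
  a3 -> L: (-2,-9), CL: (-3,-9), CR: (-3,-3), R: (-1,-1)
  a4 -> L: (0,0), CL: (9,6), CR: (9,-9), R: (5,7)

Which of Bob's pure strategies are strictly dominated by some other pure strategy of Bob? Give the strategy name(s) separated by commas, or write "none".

L is not dominated — it holds its own against CL at a1 (5=5); CR at a4 (0>-9); R at a1 (5>0).
CL: no other strategy beats it everywhere (L at a1 (5=5); CR at a4 (6>-9); R at a1 (5>0)).
CR is not dominated — it holds its own against L at a1 (8>5); CL at a1 (8>5); R at a1 (8>0).
Nothing dominates R: L at a3 (-1>-9); CL at a2 (2>-7); CR at a3 (-1>-3).

none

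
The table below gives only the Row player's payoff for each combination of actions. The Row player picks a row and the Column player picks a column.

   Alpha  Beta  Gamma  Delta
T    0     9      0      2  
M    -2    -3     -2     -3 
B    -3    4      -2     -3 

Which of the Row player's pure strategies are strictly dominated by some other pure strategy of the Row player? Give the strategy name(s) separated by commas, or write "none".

M, B

T: no other strategy beats it everywhere (M at Alpha (0>-2); B at Alpha (0>-3)).
M is strictly dominated by T (Alpha: 0>-2, Beta: 9>-3, Gamma: 0>-2, Delta: 2>-3).
B: dominated, since T does at least as well everywhere (Alpha: 0>-3, Beta: 9>4, Gamma: 0>-2, Delta: 2>-3).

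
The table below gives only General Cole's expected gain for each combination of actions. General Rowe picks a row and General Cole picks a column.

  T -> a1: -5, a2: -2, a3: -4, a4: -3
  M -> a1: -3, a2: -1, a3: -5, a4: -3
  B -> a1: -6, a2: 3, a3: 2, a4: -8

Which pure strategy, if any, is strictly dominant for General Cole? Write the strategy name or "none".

a2

a2 vs a1: T: -2>-5, M: -1>-3, B: 3>-6.
a2 vs a3: T: -2>-4, M: -1>-5, B: 3>2.
a2 vs a4: T: -2>-3, M: -1>-3, B: 3>-8.
a2 strictly beats every other strategy against every opponent action, so it is strictly dominant.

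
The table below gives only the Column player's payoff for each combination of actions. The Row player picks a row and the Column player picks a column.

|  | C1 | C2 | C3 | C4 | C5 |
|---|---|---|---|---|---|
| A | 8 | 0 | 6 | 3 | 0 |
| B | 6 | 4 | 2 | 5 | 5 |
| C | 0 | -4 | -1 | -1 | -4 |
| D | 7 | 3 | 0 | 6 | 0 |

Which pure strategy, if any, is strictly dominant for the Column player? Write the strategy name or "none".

C1 vs C2: A: 8>0, B: 6>4, C: 0>-4, D: 7>3.
C1 vs C3: A: 8>6, B: 6>2, C: 0>-1, D: 7>0.
C1 vs C4: A: 8>3, B: 6>5, C: 0>-1, D: 7>6.
C1 vs C5: A: 8>0, B: 6>5, C: 0>-4, D: 7>0.
C1 strictly beats every other strategy against every opponent action, so it is strictly dominant.

C1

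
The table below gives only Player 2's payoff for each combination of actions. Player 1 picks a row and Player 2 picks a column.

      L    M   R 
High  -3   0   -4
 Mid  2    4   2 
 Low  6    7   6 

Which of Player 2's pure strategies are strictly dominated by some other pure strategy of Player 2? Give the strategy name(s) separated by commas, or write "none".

M strictly dominates L — High: 0>-3, Mid: 4>2, Low: 7>6.
M is not dominated — it holds its own against L at High (0>-3); R at High (0>-4).
R: dominated, since M does at least as well everywhere (High: 0>-4, Mid: 4>2, Low: 7>6).

L, R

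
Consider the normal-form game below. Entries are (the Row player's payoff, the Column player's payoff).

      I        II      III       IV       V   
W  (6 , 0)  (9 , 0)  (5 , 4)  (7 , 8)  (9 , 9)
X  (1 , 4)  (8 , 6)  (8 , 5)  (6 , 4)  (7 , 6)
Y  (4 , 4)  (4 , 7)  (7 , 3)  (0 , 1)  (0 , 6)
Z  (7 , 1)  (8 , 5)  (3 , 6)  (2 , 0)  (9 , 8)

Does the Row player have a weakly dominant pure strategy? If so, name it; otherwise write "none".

none

W fails to dominate X at III (5<8).
X fails to dominate W at I (1<6).
Y fails to dominate W at I (4<6).
Z fails to dominate W at II (8<9).
No single strategy dominates all the others.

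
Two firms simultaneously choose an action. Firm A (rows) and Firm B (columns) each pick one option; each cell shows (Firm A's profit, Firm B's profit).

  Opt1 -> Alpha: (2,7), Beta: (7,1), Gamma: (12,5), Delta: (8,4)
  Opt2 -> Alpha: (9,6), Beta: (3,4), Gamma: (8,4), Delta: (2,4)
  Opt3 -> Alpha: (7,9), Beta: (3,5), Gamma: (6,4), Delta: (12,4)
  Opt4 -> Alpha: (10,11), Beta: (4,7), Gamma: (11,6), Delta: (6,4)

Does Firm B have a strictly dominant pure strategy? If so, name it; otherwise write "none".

Alpha vs Beta: Opt1: 7>1, Opt2: 6>4, Opt3: 9>5, Opt4: 11>7.
Alpha vs Gamma: Opt1: 7>5, Opt2: 6>4, Opt3: 9>4, Opt4: 11>6.
Alpha vs Delta: Opt1: 7>4, Opt2: 6>4, Opt3: 9>4, Opt4: 11>4.
Alpha strictly beats every other strategy against every opponent action, so it is strictly dominant.

Alpha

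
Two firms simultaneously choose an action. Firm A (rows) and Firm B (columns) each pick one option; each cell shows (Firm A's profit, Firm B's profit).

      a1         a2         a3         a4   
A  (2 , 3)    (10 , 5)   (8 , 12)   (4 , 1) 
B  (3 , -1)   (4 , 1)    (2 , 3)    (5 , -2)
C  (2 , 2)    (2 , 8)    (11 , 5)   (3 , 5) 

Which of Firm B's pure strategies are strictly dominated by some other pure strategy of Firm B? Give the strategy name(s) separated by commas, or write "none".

a1, a4

a1 is strictly dominated by a2 (A: 5>3, B: 1>-1, C: 8>2).
a2: no other strategy beats it everywhere (a1 at A (5>3); a3 at C (8>5); a4 at A (5>1)).
a3: no other strategy beats it everywhere (a1 at A (12>3); a2 at A (12>5); a4 at A (12>1)).
a4: dominated, since a2 does at least as well everywhere (A: 5>1, B: 1>-2, C: 8>5).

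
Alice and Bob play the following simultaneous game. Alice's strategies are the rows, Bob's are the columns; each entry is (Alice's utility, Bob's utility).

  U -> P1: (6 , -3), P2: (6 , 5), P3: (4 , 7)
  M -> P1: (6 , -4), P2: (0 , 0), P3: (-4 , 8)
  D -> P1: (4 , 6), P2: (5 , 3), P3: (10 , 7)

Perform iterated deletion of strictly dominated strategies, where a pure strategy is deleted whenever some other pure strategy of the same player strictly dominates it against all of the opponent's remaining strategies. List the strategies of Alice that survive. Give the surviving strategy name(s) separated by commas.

D

Bob's strategy P1 is strictly dominated by P3 (U: 7>-3, M: 8>-4, D: 7>6) and is removed.
Alice's strategy M is strictly dominated by U (P2: 6>0, P3: 4>-4) and is removed.
For Bob, P3 strictly dominates P2 on the remaining rows (U: 7>5, D: 7>3); eliminate P2.
For Alice, D strictly dominates U on the remaining columns (P3: 10>4); eliminate U.
Among the remaining strategies, none is strictly dominated by another pure strategy of the same player, so the elimination stops.
Surviving strategies — Alice: {D}; Bob: {P3}.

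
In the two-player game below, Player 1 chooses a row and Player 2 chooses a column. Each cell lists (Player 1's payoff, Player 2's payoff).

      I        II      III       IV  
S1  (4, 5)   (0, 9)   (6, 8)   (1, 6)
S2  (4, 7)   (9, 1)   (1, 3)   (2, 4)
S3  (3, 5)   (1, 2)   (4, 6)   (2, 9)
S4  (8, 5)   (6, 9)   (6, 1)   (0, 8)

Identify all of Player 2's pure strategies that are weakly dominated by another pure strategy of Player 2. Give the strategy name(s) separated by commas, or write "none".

none

Nothing dominates I: II at S2 (7>1); III at S2 (7>3); IV at S2 (7>4).
II: no other strategy beats it everywhere (I at S1 (9>5); III at S1 (9>8); IV at S1 (9>6)).
Nothing dominates III: I at S1 (8>5); II at S2 (3>1); IV at S1 (8>6).
Nothing dominates IV: I at S1 (6>5); II at S2 (4>1); III at S2 (4>3).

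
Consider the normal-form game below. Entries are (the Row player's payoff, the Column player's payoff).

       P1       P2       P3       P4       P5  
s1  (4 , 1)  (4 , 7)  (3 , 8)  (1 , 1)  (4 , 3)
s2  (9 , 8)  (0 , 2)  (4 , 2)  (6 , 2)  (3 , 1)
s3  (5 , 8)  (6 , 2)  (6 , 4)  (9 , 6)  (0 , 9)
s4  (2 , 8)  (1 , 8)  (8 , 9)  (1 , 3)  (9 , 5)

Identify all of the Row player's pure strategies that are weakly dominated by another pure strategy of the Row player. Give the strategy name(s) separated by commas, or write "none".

none

s1: no other strategy beats it everywhere (s2 at P2 (4>0); s3 at P5 (4>0); s4 at P1 (4>2)).
s2 is not dominated — it holds its own against s1 at P1 (9>4); s3 at P1 (9>5); s4 at P1 (9>2).
Nothing dominates s3: s1 at P1 (5>4); s2 at P2 (6>0); s4 at P1 (5>2).
Nothing dominates s4: s1 at P3 (8>3); s2 at P2 (1>0); s3 at P3 (8>6).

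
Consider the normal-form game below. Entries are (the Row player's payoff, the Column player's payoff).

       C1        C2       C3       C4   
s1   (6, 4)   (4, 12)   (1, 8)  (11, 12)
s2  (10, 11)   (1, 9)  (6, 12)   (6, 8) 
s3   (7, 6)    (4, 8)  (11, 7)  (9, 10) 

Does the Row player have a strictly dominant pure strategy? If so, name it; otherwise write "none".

none

s1 fails to dominate s2 at C1 (6<10).
s2 fails to dominate s1 at C2 (1<4).
s3 fails to dominate s1 at C2 (4=4).
No single strategy dominates all the others.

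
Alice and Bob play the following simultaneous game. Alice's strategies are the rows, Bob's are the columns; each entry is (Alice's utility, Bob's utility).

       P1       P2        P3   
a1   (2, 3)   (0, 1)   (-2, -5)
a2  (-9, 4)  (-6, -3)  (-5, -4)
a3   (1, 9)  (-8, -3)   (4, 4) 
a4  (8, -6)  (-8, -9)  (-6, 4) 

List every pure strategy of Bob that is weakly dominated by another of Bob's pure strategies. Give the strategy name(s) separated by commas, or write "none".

P2

P1 is not dominated — it holds its own against P2 at a1 (3>1); P3 at a1 (3>-5).
P2: dominated, since P1 does at least as well everywhere (a1: 3>1, a2: 4>-3, a3: 9>-3, a4: -6>-9).
P3 is not dominated — it holds its own against P1 at a4 (4>-6); P2 at a3 (4>-3).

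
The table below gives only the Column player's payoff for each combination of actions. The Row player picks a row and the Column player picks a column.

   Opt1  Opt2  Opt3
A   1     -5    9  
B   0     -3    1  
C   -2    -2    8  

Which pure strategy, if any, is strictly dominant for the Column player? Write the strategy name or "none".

Opt3 vs Opt1: A: 9>1, B: 1>0, C: 8>-2.
Opt3 vs Opt2: A: 9>-5, B: 1>-3, C: 8>-2.
Opt3 strictly beats every other strategy against every opponent action, so it is strictly dominant.

Opt3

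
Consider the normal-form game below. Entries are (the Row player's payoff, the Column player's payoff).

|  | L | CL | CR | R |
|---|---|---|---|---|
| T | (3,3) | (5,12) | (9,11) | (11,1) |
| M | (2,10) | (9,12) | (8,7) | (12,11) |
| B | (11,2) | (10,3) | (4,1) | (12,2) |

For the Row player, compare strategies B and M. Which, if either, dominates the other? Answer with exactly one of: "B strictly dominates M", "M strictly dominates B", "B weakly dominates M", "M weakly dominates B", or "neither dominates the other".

neither dominates the other

B's payoffs vs M's, by the Column player's action — L: 11>2, CL: 10>9, CR: 4<8, R: 12=12.
B does better at L, CL but worse at CR; neither strategy dominates the other.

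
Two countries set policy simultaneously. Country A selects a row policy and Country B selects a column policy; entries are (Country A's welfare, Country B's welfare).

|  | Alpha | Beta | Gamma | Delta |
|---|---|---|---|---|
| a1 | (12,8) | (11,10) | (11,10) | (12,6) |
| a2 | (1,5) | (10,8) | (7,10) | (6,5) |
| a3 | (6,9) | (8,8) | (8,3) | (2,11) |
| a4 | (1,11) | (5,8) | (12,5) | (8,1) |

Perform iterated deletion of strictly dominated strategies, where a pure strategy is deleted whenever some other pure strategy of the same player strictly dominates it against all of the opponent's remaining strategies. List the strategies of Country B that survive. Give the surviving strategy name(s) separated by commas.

Country A's strategy a2 is strictly dominated by a1 (Alpha: 12>1, Beta: 11>10, Gamma: 11>7, Delta: 12>6) and is removed.
For Country A, a1 strictly dominates a3 on the remaining columns (Alpha: 12>6, Beta: 11>8, Gamma: 11>8, Delta: 12>2); eliminate a3.
Country B's strategy Delta is strictly dominated by Alpha (a1: 8>6, a4: 11>1) and is removed.
Among the remaining strategies, none is strictly dominated by another pure strategy of the same player, so the elimination stops.
Surviving strategies — Country A: {a1, a4}; Country B: {Alpha, Beta, Gamma}.

Alpha, Beta, Gamma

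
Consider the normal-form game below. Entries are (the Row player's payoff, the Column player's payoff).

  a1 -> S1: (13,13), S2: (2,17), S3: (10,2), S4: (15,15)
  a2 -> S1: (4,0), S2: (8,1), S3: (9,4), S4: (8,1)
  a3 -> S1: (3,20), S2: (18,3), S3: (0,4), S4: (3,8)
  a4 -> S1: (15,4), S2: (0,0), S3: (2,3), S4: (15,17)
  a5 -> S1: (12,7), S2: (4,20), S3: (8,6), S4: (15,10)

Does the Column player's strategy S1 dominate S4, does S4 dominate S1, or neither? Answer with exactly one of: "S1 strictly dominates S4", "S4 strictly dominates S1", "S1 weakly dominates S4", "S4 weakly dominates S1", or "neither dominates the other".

neither dominates the other

Compare S1 to S4 across each choice by the Row player: a1: 13<15, a2: 0<1, a3: 20>8, a4: 4<17, a5: 7<10.
S1 does better at a3 but worse at a1, a2, a4, a5; neither strategy dominates the other.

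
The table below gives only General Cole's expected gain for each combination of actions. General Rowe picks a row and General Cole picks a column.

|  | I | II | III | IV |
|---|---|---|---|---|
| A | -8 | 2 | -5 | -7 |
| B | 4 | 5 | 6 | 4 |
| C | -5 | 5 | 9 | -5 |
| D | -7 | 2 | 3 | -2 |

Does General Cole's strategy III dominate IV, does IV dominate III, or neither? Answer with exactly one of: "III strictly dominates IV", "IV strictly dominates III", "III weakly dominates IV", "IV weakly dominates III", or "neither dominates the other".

III strictly dominates IV

III's payoffs vs IV's, by General Rowe's action — A: -5>-7, B: 6>4, C: 9>-5, D: 3>-2.
III gives a strictly higher payoff against every action of General Rowe, so III strictly dominates IV.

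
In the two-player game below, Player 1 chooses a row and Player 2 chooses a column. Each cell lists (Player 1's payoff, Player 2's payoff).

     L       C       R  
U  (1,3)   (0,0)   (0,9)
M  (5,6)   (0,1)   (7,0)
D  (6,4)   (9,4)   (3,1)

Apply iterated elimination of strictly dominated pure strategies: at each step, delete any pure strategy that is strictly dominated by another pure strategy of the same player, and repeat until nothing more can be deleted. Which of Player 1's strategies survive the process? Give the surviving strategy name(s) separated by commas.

For Player 1, D strictly dominates U on the remaining columns (L: 6>1, C: 9>0, R: 3>0); eliminate U.
Column R is eliminated: L beats it against every remaining row (M: 6>0, D: 4>1).
For Player 1, D strictly dominates M on the remaining columns (L: 6>5, C: 9>0); eliminate M.
Among the remaining strategies, none is strictly dominated by another pure strategy of the same player, so the elimination stops.
Surviving strategies — Player 1: {D}; Player 2: {L, C}.

D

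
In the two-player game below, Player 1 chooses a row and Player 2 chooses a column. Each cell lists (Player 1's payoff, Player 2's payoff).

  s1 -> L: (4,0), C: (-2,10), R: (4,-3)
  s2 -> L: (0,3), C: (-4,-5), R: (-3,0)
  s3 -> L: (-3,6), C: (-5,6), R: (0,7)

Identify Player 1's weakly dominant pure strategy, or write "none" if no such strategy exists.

s1

s1 vs s2: L: 4>0, C: -2>-4, R: 4>-3.
s1 vs s3: L: 4>-3, C: -2>-5, R: 4>0.
s1 is at least as good as every other strategy against every opponent action, so it is weakly dominant.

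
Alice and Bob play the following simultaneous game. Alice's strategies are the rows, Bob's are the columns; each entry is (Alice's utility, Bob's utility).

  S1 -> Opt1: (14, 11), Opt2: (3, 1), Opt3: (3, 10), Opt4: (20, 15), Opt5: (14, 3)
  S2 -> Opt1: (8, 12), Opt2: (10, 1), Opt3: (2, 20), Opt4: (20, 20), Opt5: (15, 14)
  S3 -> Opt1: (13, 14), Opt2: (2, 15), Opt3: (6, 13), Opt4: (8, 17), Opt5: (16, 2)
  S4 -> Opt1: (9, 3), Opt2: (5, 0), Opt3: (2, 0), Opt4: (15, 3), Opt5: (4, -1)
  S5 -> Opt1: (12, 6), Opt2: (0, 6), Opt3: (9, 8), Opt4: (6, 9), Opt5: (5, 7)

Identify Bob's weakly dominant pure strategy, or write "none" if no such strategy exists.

Opt4

Opt4 vs Opt1: S1: 15>11, S2: 20>12, S3: 17>14, S4: 3=3, S5: 9>6.
Opt4 vs Opt2: S1: 15>1, S2: 20>1, S3: 17>15, S4: 3>0, S5: 9>6.
Opt4 vs Opt3: S1: 15>10, S2: 20=20, S3: 17>13, S4: 3>0, S5: 9>8.
Opt4 vs Opt5: S1: 15>3, S2: 20>14, S3: 17>2, S4: 3>-1, S5: 9>7.
Opt4 is at least as good as every other strategy against every opponent action, so it is weakly dominant.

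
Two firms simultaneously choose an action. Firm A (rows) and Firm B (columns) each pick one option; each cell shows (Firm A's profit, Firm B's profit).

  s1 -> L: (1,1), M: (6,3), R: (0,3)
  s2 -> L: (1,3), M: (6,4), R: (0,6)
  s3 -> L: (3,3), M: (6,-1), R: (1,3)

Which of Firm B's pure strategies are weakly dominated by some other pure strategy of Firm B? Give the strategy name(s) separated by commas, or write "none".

L, M

L: dominated, since R does at least as well everywhere (s1: 3>1, s2: 6>3, s3: 3=3).
M is weakly dominated by R (s1: 3=3, s2: 6>4, s3: 3>-1).
Nothing dominates R: L at s1 (3>1); M at s2 (6>4).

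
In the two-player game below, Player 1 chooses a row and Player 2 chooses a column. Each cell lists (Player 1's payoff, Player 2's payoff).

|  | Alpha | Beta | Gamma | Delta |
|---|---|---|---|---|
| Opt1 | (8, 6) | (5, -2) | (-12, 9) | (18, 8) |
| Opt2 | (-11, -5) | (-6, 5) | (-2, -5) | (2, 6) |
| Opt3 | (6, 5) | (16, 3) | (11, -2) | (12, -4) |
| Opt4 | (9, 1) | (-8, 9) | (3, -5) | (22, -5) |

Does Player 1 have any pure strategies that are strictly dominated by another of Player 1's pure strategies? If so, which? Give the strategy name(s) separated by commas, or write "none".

Opt2

Opt1 is not dominated — it holds its own against Opt2 at Alpha (8>-11); Opt3 at Alpha (8>6); Opt4 at Beta (5>-8).
Opt3 strictly dominates Opt2 — Alpha: 6>-11, Beta: 16>-6, Gamma: 11>-2, Delta: 12>2.
Opt3 is not dominated — it holds its own against Opt1 at Beta (16>5); Opt2 at Alpha (6>-11); Opt4 at Beta (16>-8).
Nothing dominates Opt4: Opt1 at Alpha (9>8); Opt2 at Alpha (9>-11); Opt3 at Alpha (9>6).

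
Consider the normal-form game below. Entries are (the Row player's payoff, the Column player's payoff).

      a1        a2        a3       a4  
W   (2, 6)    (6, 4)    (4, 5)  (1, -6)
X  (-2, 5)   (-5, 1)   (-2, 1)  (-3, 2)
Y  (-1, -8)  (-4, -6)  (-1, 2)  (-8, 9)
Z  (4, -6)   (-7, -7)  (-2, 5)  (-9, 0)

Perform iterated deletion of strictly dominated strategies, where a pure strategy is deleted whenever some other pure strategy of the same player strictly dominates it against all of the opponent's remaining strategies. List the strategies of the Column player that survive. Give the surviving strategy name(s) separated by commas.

a1, a3

For the Row player, W strictly dominates X on the remaining columns (a1: 2>-2, a2: 6>-5, a3: 4>-2, a4: 1>-3); eliminate X.
For the Row player, W strictly dominates Y on the remaining columns (a1: 2>-1, a2: 6>-4, a3: 4>-1, a4: 1>-8); eliminate Y.
For the Column player, a1 strictly dominates a2 on the remaining rows (W: 6>4, Z: -6>-7); eliminate a2.
The Column player's strategy a4 is strictly dominated by a3 (W: 5>-6, Z: 5>0) and is removed.
Among the remaining strategies, none is strictly dominated by another pure strategy of the same player, so the elimination stops.
Surviving strategies — the Row player: {W, Z}; the Column player: {a1, a3}.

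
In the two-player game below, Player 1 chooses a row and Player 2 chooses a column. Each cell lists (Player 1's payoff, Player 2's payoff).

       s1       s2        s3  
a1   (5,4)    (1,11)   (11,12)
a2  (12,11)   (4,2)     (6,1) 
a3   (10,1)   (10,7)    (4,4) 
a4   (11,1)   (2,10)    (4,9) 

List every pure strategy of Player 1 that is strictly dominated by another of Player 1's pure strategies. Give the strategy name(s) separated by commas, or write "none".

a4

Nothing dominates a1: a2 at s3 (11>6); a3 at s3 (11>4); a4 at s3 (11>4).
a2: no other strategy beats it everywhere (a1 at s1 (12>5); a3 at s1 (12>10); a4 at s1 (12>11)).
Nothing dominates a3: a1 at s1 (10>5); a2 at s2 (10>4); a4 at s2 (10>2).
a4: dominated, since a2 does at least as well everywhere (s1: 12>11, s2: 4>2, s3: 6>4).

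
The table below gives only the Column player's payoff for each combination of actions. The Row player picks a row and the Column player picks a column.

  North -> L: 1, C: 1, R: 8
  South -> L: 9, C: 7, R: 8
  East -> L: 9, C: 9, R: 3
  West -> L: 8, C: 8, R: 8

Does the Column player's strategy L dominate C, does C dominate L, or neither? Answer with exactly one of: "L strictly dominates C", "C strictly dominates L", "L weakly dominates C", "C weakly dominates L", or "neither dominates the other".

L weakly dominates C

L's payoffs vs C's, by the Row player's action — North: 1=1, South: 9>7, East: 9=9, West: 8=8.
L is at least as good everywhere and strictly better somewhere (tied only at North, East, West), so L weakly but not strictly dominates C.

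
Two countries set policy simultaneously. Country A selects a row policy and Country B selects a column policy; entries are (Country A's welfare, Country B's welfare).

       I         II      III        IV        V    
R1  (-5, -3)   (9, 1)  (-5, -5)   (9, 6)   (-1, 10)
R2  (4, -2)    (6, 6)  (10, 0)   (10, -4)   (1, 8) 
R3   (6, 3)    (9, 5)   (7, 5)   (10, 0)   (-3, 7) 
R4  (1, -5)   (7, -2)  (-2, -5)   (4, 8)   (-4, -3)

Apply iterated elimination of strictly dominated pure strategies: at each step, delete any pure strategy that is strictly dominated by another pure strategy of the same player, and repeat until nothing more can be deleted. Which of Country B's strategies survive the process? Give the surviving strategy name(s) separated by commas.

V

For Country A, R3 strictly dominates R4 on the remaining columns (I: 6>1, II: 9>7, III: 7>-2, IV: 10>4, V: -3>-4); eliminate R4.
Country B's strategy I is strictly dominated by II (R1: 1>-3, R2: 6>-2, R3: 5>3) and is removed.
Column II is eliminated: V beats it against every remaining row (R1: 10>1, R2: 8>6, R3: 7>5).
Country A's strategy R1 is strictly dominated by R2 (III: 10>-5, IV: 10>9, V: 1>-1) and is removed.
Country B's strategy III is strictly dominated by V (R2: 8>0, R3: 7>5) and is removed.
For Country B, V strictly dominates IV on the remaining rows (R2: 8>-4, R3: 7>0); eliminate IV.
Row R3 is eliminated: R2 beats it against every remaining column (V: 1>-3).
Among the remaining strategies, none is strictly dominated by another pure strategy of the same player, so the elimination stops.
Surviving strategies — Country A: {R2}; Country B: {V}.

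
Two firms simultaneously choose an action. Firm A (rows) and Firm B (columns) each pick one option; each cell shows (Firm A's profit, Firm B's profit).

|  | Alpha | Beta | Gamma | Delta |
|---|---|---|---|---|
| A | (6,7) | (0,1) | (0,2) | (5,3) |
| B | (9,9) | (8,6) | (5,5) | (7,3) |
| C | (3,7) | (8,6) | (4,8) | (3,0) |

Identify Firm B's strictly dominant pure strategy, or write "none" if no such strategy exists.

none

Alpha fails to dominate Gamma at C (7<8).
Beta fails to dominate Alpha at A (1<7).
Gamma fails to dominate Alpha at A (2<7).
Delta fails to dominate Alpha at A (3<7).
No single strategy dominates all the others.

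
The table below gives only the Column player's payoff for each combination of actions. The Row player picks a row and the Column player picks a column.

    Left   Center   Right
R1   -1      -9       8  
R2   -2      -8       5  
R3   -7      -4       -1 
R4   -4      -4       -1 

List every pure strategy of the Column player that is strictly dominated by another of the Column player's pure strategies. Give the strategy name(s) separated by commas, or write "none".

Left, Center

Right strictly dominates Left — R1: 8>-1, R2: 5>-2, R3: -1>-7, R4: -1>-4.
Center is strictly dominated by Right (R1: 8>-9, R2: 5>-8, R3: -1>-4, R4: -1>-4).
Right: no other strategy beats it everywhere (Left at R1 (8>-1); Center at R1 (8>-9)).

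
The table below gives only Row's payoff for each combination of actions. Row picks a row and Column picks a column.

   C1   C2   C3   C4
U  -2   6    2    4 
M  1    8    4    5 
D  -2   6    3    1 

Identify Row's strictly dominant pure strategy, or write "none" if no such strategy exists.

M vs U: C1: 1>-2, C2: 8>6, C3: 4>2, C4: 5>4.
M vs D: C1: 1>-2, C2: 8>6, C3: 4>3, C4: 5>1.
M strictly beats every other strategy against every opponent action, so it is strictly dominant.

M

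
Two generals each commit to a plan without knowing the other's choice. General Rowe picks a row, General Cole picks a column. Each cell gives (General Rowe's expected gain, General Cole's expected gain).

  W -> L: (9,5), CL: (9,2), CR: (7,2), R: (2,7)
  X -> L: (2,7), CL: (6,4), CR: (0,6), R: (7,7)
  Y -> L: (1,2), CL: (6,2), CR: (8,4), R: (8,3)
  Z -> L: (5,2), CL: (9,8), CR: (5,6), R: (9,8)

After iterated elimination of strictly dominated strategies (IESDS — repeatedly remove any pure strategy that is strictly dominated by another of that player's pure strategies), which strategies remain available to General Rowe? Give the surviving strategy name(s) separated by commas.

W, Y, Z

General Rowe's strategy X is strictly dominated by Z (L: 5>2, CL: 9>6, CR: 5>0, R: 9>7) and is removed.
Column L is eliminated: R beats it against every remaining row (W: 7>5, Y: 3>2, Z: 8>2).
Among the remaining strategies, none is strictly dominated by another pure strategy of the same player, so the elimination stops.
Surviving strategies — General Rowe: {W, Y, Z}; General Cole: {CL, CR, R}.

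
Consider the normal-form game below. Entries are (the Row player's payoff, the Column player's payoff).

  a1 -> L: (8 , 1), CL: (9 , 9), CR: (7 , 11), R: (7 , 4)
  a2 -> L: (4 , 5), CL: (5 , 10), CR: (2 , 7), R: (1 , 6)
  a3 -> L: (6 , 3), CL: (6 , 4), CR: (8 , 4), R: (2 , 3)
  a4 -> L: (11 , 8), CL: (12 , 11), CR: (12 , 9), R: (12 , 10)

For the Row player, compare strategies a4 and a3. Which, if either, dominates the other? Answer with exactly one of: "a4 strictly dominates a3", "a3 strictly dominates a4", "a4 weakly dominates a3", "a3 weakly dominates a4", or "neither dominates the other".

a4 strictly dominates a3

a4's payoffs vs a3's, by the Column player's action — L: 11>6, CL: 12>6, CR: 12>8, R: 12>2.
a4 gives a strictly higher payoff against each choice by the Column player, so a4 strictly dominates a3.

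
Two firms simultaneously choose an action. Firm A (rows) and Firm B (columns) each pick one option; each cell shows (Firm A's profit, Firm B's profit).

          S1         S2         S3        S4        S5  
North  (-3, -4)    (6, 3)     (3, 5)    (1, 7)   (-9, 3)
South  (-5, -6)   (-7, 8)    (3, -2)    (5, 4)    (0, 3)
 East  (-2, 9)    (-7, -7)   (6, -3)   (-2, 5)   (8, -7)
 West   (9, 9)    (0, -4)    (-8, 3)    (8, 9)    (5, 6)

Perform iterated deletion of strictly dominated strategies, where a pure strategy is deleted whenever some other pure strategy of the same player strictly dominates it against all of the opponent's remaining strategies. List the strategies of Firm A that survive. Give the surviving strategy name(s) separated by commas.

For Firm B, S4 strictly dominates S3 on the remaining rows (North: 7>5, South: 4>-2, East: 5>-3, West: 9>3); eliminate S3.
Row South is eliminated: West beats it against every remaining column (S1: 9>-5, S2: 0>-7, S4: 8>5, S5: 5>0).
For Firm B, S4 strictly dominates S2 on the remaining rows (North: 7>3, East: 5>-7, West: 9>-4); eliminate S2.
Row North is eliminated: West beats it against every remaining column (S1: 9>-3, S4: 8>1, S5: 5>-9).
Firm B's strategy S5 is strictly dominated by S1 (East: 9>-7, West: 9>6) and is removed.
Row East is eliminated: West beats it against every remaining column (S1: 9>-2, S4: 8>-2).
Among the remaining strategies, none is strictly dominated by another pure strategy of the same player, so the elimination stops.
Surviving strategies — Firm A: {West}; Firm B: {S1, S4}.

West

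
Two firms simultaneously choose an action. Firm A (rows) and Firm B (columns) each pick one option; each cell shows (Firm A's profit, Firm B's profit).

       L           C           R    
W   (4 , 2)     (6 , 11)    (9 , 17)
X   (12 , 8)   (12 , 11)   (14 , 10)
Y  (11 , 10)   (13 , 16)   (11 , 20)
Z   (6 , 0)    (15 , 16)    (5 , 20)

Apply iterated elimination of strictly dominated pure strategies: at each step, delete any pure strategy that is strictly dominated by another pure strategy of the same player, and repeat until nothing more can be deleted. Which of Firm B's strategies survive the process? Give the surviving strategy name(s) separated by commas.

Firm A's strategy W is strictly dominated by X (L: 12>4, C: 12>6, R: 14>9) and is removed.
For Firm B, C strictly dominates L on the remaining rows (X: 11>8, Y: 16>10, Z: 16>0); eliminate L.
Among the remaining strategies, none is strictly dominated by another pure strategy of the same player, so the elimination stops.
Surviving strategies — Firm A: {X, Y, Z}; Firm B: {C, R}.

C, R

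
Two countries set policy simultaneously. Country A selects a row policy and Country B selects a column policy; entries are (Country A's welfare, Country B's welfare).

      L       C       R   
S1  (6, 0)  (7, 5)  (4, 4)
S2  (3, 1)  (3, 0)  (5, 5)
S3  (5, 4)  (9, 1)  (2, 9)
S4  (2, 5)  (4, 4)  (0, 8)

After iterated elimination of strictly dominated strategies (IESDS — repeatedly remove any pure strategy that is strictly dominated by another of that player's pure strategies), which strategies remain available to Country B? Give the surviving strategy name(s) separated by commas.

C, R

For Country A, S1 strictly dominates S4 on the remaining columns (L: 6>2, C: 7>4, R: 4>0); eliminate S4.
Column L is eliminated: R beats it against every remaining row (S1: 4>0, S2: 5>1, S3: 9>4).
Among the remaining strategies, none is strictly dominated by another pure strategy of the same player, so the elimination stops.
Surviving strategies — Country A: {S1, S2, S3}; Country B: {C, R}.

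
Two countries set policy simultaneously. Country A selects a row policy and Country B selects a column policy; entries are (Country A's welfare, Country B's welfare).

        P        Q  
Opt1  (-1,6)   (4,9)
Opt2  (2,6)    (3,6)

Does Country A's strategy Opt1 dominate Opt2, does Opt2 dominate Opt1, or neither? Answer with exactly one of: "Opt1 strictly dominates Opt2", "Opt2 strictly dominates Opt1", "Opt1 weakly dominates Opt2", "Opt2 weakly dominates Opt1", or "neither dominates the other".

Opt1's payoffs vs Opt2's, by Country B's action — P: -1<2, Q: 4>3.
Opt1 does better at Q but worse at P; neither strategy dominates the other.

neither dominates the other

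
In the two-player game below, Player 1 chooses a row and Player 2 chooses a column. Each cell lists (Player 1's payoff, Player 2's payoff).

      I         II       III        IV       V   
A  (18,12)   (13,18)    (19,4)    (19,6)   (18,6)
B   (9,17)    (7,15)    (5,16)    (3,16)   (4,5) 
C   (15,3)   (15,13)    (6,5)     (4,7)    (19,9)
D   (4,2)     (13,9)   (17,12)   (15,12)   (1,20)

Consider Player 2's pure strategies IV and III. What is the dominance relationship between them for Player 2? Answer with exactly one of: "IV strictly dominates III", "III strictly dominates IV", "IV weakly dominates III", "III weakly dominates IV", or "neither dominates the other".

Compare IV to III across each choice by Player 1: A: 6>4, B: 16=16, C: 7>5, D: 12=12.
IV is at least as good everywhere and strictly better somewhere (tied only at B, D), so IV weakly but not strictly dominates III.

IV weakly dominates III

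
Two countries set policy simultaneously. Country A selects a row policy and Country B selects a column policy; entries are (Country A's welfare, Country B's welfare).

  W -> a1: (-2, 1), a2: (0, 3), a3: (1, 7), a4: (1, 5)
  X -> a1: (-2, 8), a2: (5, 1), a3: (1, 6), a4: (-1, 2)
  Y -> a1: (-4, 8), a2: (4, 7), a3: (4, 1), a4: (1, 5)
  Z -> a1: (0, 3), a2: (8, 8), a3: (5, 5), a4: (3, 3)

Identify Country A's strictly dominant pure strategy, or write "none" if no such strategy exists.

Z vs W: a1: 0>-2, a2: 8>0, a3: 5>1, a4: 3>1.
Z vs X: a1: 0>-2, a2: 8>5, a3: 5>1, a4: 3>-1.
Z vs Y: a1: 0>-4, a2: 8>4, a3: 5>4, a4: 3>1.
Z strictly beats every other strategy against every opponent action, so it is strictly dominant.

Z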